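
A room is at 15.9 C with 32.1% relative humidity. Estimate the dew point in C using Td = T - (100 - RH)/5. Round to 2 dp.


Td = 15.9 - (100-32.1)/5 = 2.32 C

2.32 C


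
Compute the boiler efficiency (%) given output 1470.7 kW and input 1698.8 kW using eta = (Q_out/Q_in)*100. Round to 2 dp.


eta = (1470.7/1698.8)*100 = 86.57 %

86.57 %


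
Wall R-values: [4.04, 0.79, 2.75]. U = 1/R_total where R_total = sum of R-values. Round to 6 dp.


R_total = 4.04 + 0.79 + 2.75 = 7.58
U = 1/7.58 = 0.131926

0.131926


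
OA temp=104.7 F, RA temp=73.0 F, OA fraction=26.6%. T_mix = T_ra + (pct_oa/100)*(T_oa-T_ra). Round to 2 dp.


T_mix = 73.0 + (26.6/100)*(104.7-73.0) = 81.43 F

81.43 F


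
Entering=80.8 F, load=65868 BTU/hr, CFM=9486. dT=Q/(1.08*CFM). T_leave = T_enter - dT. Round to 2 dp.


dT = 65868/(1.08*9486) = 6.4294
T_leave = 80.8 - 6.4294 = 74.37 F

74.37 F


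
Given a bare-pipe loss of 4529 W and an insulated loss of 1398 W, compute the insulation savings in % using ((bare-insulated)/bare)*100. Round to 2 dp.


Savings = ((4529-1398)/4529)*100 = 69.13 %

69.13 %


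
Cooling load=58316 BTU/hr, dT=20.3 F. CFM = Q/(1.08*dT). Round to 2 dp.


CFM = 58316 / (1.08 * 20.3) = 2659.92

2659.92 CFM


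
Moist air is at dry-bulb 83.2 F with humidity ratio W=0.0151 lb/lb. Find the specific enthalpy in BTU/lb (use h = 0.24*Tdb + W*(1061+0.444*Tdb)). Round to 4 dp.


h = 0.24*83.2 + 0.0151*(1061+0.444*83.2) = 36.5469 BTU/lb

36.5469 BTU/lb


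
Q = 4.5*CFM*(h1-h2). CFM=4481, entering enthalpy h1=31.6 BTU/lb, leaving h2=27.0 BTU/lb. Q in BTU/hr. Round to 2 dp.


Q = 4.5 * 4481 * (31.6 - 27.0) = 92756.70 BTU/hr

92756.70 BTU/hr


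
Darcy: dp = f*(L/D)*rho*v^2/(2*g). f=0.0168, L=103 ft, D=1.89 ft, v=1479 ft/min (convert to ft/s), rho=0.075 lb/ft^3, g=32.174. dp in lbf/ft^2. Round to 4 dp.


v_fps = 1479/60 = 24.65 ft/s
dp = 0.0168*(103/1.89)*0.075*24.65^2/(2*32.174) = 0.6484 lbf/ft^2

0.6484 lbf/ft^2


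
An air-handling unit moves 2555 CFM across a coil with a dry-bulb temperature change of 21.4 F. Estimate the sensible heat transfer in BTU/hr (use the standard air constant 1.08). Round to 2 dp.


Q = 1.08 * 2555 * 21.4 = 59051.16 BTU/hr

59051.16 BTU/hr


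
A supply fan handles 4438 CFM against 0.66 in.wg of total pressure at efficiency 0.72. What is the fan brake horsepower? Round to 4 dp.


BHP = 4438 * 0.66 / (6356 * 0.72) = 0.6401 hp

0.6401 hp


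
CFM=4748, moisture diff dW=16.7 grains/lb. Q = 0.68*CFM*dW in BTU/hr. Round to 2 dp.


Q = 0.68 * 4748 * 16.7 = 53918.29 BTU/hr

53918.29 BTU/hr


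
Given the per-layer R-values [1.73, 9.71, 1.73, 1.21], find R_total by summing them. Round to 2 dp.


R_total = 1.73 + 9.71 + 1.73 + 1.21 = 14.38

14.38


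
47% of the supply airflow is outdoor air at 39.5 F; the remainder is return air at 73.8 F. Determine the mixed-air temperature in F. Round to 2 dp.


T_mix = 0.47*39.5 + 0.53*73.8 = 57.68 F

57.68 F


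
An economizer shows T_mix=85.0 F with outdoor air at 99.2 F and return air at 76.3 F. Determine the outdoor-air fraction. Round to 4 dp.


frac = (85.0 - 76.3) / (99.2 - 76.3) = 0.3799

0.3799


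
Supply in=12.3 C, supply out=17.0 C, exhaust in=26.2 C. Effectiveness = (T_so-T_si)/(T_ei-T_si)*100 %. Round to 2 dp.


eff = (17.0-12.3)/(26.2-12.3)*100 = 33.81 %

33.81 %


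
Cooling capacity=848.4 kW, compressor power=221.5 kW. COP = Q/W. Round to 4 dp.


COP = 848.4 / 221.5 = 3.8302

3.8302


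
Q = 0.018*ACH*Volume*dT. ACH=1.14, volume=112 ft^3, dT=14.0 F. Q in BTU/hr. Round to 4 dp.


Q = 0.018 * 1.14 * 112 * 14.0 = 32.1754 BTU/hr

32.1754 BTU/hr


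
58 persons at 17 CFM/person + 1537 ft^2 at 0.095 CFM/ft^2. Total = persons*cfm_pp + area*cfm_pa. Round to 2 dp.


Total = 58*17 + 1537*0.095 = 1132.02 CFM

1132.02 CFM


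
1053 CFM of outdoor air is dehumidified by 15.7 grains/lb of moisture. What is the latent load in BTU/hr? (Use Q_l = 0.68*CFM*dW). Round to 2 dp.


Q = 0.68 * 1053 * 15.7 = 11241.83 BTU/hr

11241.83 BTU/hr


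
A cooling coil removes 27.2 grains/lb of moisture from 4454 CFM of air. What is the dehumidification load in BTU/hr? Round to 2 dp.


Q = 0.68 * 4454 * 27.2 = 82381.18 BTU/hr

82381.18 BTU/hr


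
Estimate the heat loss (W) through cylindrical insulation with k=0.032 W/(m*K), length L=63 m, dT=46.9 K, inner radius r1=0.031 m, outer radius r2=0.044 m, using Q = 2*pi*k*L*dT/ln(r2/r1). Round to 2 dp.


Q = 2*pi*0.032*63*46.9/ln(0.044/0.031) = 1696.38 W

1696.38 W


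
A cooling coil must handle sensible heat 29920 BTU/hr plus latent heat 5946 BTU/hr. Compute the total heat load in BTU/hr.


Qt = 29920 + 5946 = 35866 BTU/hr

35866 BTU/hr


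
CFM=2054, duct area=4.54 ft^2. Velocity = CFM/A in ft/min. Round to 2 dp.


V = 2054 / 4.54 = 452.42 ft/min

452.42 ft/min


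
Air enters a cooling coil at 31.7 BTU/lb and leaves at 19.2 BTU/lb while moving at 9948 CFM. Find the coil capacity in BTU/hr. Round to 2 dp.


Q = 4.5 * 9948 * (31.7 - 19.2) = 559575.00 BTU/hr

559575.00 BTU/hr


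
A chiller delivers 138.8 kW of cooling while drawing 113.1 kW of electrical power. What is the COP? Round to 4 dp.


COP = 138.8 / 113.1 = 1.2272

1.2272


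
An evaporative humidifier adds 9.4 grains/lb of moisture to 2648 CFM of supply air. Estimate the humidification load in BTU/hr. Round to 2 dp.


Q = 0.68 * 2648 * 9.4 = 16926.02 BTU/hr

16926.02 BTU/hr


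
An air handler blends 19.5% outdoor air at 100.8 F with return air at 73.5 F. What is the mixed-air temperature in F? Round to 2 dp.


T_mix = 73.5 + (19.5/100)*(100.8-73.5) = 78.82 F

78.82 F


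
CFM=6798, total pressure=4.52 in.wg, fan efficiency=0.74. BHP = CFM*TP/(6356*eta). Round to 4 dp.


BHP = 6798 * 4.52 / (6356 * 0.74) = 6.5329 hp

6.5329 hp


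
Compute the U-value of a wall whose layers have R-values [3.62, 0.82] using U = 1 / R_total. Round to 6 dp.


R_total = 3.62 + 0.82 = 4.44
U = 1/4.44 = 0.225225

0.225225


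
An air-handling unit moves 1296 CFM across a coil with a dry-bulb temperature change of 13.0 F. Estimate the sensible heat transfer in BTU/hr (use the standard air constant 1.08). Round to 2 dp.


Q = 1.08 * 1296 * 13.0 = 18195.84 BTU/hr

18195.84 BTU/hr


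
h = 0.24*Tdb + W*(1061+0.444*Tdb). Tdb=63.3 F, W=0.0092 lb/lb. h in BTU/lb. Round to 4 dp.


h = 0.24*63.3 + 0.0092*(1061+0.444*63.3) = 25.2118 BTU/lb

25.2118 BTU/lb


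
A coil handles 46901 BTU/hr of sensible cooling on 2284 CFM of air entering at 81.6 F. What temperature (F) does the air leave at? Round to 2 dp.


dT = 46901/(1.08*2284) = 19.0135
T_leave = 81.6 - 19.0135 = 62.59 F

62.59 F


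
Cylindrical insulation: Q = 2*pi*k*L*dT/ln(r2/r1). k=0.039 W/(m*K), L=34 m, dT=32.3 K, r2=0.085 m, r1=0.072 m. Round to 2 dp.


Q = 2*pi*0.039*34*32.3/ln(0.085/0.072) = 1621.28 W

1621.28 W


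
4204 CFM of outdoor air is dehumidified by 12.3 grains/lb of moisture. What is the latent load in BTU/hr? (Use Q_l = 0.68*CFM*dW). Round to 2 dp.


Q = 0.68 * 4204 * 12.3 = 35162.26 BTU/hr

35162.26 BTU/hr


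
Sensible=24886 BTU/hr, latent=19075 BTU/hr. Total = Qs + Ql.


Qt = 24886 + 19075 = 43961 BTU/hr

43961 BTU/hr


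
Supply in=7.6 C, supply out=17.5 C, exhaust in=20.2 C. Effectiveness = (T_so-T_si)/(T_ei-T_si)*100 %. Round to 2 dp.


eff = (17.5-7.6)/(20.2-7.6)*100 = 78.57 %

78.57 %


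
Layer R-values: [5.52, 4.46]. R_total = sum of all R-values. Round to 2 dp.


R_total = 5.52 + 4.46 = 9.98

9.98


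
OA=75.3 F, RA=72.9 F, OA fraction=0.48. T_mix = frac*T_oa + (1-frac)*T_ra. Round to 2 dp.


T_mix = 0.48*75.3 + 0.52*72.9 = 74.05 F

74.05 F


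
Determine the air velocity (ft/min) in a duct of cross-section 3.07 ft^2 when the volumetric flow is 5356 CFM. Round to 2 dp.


V = 5356 / 3.07 = 1744.63 ft/min

1744.63 ft/min


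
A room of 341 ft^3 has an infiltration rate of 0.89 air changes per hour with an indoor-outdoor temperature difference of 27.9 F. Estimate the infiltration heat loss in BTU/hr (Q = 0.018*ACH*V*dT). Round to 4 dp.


Q = 0.018 * 0.89 * 341 * 27.9 = 152.4127 BTU/hr

152.4127 BTU/hr


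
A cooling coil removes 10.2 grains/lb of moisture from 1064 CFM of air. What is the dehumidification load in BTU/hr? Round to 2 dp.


Q = 0.68 * 1064 * 10.2 = 7379.90 BTU/hr

7379.90 BTU/hr


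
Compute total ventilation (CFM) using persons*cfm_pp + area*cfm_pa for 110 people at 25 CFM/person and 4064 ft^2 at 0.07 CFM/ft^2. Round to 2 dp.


Total = 110*25 + 4064*0.07 = 3034.48 CFM

3034.48 CFM


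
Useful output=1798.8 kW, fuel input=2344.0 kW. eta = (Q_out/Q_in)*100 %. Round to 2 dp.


eta = (1798.8/2344.0)*100 = 76.74 %

76.74 %


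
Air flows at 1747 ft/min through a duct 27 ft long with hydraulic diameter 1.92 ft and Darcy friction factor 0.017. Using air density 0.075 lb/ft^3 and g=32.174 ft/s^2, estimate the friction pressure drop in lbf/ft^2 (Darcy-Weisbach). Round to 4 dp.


v_fps = 1747/60 = 29.1167 ft/s
dp = 0.017*(27/1.92)*0.075*29.1167^2/(2*32.174) = 0.2362 lbf/ft^2

0.2362 lbf/ft^2


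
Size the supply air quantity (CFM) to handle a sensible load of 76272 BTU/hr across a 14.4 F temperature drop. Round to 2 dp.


CFM = 76272 / (1.08 * 14.4) = 4904.32

4904.32 CFM


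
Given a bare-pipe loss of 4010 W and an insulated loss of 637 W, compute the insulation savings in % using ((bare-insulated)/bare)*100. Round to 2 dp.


Savings = ((4010-637)/4010)*100 = 84.11 %

84.11 %


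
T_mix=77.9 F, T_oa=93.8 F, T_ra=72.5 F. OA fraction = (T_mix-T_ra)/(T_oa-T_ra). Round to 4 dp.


frac = (77.9 - 72.5) / (93.8 - 72.5) = 0.2535

0.2535


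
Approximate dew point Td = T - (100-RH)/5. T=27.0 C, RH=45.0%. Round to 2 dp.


Td = 27.0 - (100-45.0)/5 = 16.00 C

16.00 C


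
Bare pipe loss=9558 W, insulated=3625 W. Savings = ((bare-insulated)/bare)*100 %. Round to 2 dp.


Savings = ((9558-3625)/9558)*100 = 62.07 %

62.07 %


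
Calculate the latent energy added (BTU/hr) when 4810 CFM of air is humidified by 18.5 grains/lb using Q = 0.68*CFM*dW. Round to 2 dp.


Q = 0.68 * 4810 * 18.5 = 60509.80 BTU/hr

60509.80 BTU/hr


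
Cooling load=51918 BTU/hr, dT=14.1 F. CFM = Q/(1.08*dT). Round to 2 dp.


CFM = 51918 / (1.08 * 14.1) = 3409.38

3409.38 CFM


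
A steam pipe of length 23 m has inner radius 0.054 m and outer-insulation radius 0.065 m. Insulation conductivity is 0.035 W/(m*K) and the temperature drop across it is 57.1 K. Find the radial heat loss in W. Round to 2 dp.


Q = 2*pi*0.035*23*57.1/ln(0.065/0.054) = 1557.74 W

1557.74 W


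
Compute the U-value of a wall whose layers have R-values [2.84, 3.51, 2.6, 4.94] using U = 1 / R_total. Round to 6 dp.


R_total = 2.84 + 3.51 + 2.6 + 4.94 = 13.89
U = 1/13.89 = 0.071994

0.071994


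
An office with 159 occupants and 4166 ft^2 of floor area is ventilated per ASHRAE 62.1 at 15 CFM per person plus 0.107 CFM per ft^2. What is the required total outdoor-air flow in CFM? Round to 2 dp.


Total = 159*15 + 4166*0.107 = 2830.76 CFM

2830.76 CFM


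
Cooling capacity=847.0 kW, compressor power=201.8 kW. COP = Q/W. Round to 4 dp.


COP = 847.0 / 201.8 = 4.1972

4.1972


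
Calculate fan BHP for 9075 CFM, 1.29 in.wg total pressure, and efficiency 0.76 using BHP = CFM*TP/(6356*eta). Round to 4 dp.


BHP = 9075 * 1.29 / (6356 * 0.76) = 2.4235 hp

2.4235 hp


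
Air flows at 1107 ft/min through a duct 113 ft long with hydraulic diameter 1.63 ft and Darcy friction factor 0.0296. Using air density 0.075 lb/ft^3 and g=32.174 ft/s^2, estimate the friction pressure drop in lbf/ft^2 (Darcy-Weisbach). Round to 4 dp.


v_fps = 1107/60 = 18.45 ft/s
dp = 0.0296*(113/1.63)*0.075*18.45^2/(2*32.174) = 0.8141 lbf/ft^2

0.8141 lbf/ft^2


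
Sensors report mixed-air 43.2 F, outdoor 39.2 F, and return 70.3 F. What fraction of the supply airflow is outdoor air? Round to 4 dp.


frac = (43.2 - 70.3) / (39.2 - 70.3) = 0.8714

0.8714


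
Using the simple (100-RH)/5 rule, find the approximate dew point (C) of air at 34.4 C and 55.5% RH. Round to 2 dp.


Td = 34.4 - (100-55.5)/5 = 25.50 C

25.50 C


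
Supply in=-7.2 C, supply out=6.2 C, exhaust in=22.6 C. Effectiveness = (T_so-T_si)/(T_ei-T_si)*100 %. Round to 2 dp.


eff = (6.2-(-7.2))/(22.6-(-7.2))*100 = 44.97 %

44.97 %


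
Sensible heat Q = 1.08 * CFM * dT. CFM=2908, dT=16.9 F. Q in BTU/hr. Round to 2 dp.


Q = 1.08 * 2908 * 16.9 = 53076.82 BTU/hr

53076.82 BTU/hr


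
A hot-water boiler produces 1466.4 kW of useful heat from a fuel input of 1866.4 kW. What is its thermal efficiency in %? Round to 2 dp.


eta = (1466.4/1866.4)*100 = 78.57 %

78.57 %


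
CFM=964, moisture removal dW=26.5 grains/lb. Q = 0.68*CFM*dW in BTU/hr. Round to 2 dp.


Q = 0.68 * 964 * 26.5 = 17371.28 BTU/hr

17371.28 BTU/hr


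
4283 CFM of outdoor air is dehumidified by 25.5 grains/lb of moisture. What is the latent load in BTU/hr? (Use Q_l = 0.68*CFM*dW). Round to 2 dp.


Q = 0.68 * 4283 * 25.5 = 74267.22 BTU/hr

74267.22 BTU/hr


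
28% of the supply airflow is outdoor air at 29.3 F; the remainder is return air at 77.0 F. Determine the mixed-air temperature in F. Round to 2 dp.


T_mix = 0.28*29.3 + 0.72*77.0 = 63.64 F

63.64 F


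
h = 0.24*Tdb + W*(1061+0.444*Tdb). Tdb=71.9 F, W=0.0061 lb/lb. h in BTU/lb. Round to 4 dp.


h = 0.24*71.9 + 0.0061*(1061+0.444*71.9) = 23.9228 BTU/lb

23.9228 BTU/lb


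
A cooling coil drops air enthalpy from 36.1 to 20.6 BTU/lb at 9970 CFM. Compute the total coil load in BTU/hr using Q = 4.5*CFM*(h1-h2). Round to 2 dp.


Q = 4.5 * 9970 * (36.1 - 20.6) = 695407.50 BTU/hr

695407.50 BTU/hr


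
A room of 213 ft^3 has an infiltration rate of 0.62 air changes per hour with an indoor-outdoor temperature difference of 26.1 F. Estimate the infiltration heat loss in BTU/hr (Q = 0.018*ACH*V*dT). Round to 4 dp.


Q = 0.018 * 0.62 * 213 * 26.1 = 62.0418 BTU/hr

62.0418 BTU/hr


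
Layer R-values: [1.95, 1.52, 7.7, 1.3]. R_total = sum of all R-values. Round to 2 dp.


R_total = 1.95 + 1.52 + 7.7 + 1.3 = 12.47

12.47


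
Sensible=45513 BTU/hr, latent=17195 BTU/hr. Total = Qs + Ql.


Qt = 45513 + 17195 = 62708 BTU/hr

62708 BTU/hr


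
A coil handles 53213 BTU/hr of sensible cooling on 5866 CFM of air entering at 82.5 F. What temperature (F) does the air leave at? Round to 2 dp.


dT = 53213/(1.08*5866) = 8.3995
T_leave = 82.5 - 8.3995 = 74.10 F

74.10 F


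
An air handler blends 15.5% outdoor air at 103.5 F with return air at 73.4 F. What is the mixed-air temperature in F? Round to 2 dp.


T_mix = 73.4 + (15.5/100)*(103.5-73.4) = 78.07 F

78.07 F


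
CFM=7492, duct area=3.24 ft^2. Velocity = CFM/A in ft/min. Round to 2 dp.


V = 7492 / 3.24 = 2312.35 ft/min

2312.35 ft/min


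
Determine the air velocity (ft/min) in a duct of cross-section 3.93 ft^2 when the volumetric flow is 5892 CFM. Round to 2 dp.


V = 5892 / 3.93 = 1499.24 ft/min

1499.24 ft/min


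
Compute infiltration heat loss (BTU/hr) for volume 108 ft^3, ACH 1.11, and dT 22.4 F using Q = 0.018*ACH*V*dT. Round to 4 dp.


Q = 0.018 * 1.11 * 108 * 22.4 = 48.3356 BTU/hr

48.3356 BTU/hr


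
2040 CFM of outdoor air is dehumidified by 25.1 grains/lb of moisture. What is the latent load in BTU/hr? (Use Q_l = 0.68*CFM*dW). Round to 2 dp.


Q = 0.68 * 2040 * 25.1 = 34818.72 BTU/hr

34818.72 BTU/hr


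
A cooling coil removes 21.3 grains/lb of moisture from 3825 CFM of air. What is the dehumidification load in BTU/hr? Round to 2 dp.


Q = 0.68 * 3825 * 21.3 = 55401.30 BTU/hr

55401.30 BTU/hr


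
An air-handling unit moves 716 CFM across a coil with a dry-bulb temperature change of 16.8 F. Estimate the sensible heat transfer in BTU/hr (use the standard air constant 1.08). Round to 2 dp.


Q = 1.08 * 716 * 16.8 = 12991.10 BTU/hr

12991.10 BTU/hr


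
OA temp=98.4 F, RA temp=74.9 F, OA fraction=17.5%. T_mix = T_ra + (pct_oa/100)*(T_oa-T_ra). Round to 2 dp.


T_mix = 74.9 + (17.5/100)*(98.4-74.9) = 79.01 F

79.01 F


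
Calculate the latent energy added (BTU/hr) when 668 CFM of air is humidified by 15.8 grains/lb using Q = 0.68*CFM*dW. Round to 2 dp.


Q = 0.68 * 668 * 15.8 = 7176.99 BTU/hr

7176.99 BTU/hr


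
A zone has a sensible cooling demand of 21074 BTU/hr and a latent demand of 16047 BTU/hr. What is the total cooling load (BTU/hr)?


Qt = 21074 + 16047 = 37121 BTU/hr

37121 BTU/hr


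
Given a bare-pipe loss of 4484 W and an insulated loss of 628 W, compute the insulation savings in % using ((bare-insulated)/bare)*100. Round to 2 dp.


Savings = ((4484-628)/4484)*100 = 85.99 %

85.99 %


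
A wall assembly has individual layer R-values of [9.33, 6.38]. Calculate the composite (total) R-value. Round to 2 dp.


R_total = 9.33 + 6.38 = 15.71

15.71


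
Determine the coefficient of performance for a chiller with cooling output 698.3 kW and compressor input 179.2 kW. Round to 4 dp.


COP = 698.3 / 179.2 = 3.8968

3.8968


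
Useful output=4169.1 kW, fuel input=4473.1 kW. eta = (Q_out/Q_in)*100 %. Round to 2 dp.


eta = (4169.1/4473.1)*100 = 93.20 %

93.20 %


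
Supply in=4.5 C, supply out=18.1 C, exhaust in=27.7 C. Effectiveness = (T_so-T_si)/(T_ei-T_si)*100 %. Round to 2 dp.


eff = (18.1-4.5)/(27.7-4.5)*100 = 58.62 %

58.62 %


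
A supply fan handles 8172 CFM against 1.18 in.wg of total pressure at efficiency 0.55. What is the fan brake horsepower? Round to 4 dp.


BHP = 8172 * 1.18 / (6356 * 0.55) = 2.7584 hp

2.7584 hp


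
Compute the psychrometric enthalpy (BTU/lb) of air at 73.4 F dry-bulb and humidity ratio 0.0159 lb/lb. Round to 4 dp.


h = 0.24*73.4 + 0.0159*(1061+0.444*73.4) = 35.0041 BTU/lb

35.0041 BTU/lb


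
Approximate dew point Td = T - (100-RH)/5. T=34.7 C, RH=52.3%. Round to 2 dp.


Td = 34.7 - (100-52.3)/5 = 25.16 C

25.16 C


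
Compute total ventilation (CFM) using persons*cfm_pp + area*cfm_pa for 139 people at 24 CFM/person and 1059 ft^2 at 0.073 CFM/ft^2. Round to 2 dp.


Total = 139*24 + 1059*0.073 = 3413.31 CFM

3413.31 CFM


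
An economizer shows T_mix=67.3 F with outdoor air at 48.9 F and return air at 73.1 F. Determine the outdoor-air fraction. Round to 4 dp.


frac = (67.3 - 73.1) / (48.9 - 73.1) = 0.2397

0.2397


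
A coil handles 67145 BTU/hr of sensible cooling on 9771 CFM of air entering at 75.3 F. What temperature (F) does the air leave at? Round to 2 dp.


dT = 67145/(1.08*9771) = 6.3628
T_leave = 75.3 - 6.3628 = 68.94 F

68.94 F


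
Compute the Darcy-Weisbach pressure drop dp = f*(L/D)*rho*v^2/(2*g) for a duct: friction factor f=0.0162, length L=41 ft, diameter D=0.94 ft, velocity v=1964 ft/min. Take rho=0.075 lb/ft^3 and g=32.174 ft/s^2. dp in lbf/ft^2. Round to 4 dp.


v_fps = 1964/60 = 32.7333 ft/s
dp = 0.0162*(41/0.94)*0.075*32.7333^2/(2*32.174) = 0.8824 lbf/ft^2

0.8824 lbf/ft^2


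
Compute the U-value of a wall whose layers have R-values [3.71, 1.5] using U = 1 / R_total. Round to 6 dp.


R_total = 3.71 + 1.5 = 5.21
U = 1/5.21 = 0.191939

0.191939


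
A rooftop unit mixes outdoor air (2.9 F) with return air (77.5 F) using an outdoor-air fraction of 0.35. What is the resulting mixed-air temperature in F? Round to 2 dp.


T_mix = 0.35*2.9 + 0.65*77.5 = 51.39 F

51.39 F


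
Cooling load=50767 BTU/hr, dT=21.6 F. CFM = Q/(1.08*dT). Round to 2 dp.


CFM = 50767 / (1.08 * 21.6) = 2176.23

2176.23 CFM


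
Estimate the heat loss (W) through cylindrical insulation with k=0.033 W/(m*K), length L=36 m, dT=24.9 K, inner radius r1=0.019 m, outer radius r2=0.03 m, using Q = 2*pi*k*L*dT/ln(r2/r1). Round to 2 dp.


Q = 2*pi*0.033*36*24.9/ln(0.03/0.019) = 406.92 W

406.92 W


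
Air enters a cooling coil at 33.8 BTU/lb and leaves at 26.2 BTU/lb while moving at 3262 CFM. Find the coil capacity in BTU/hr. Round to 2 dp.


Q = 4.5 * 3262 * (33.8 - 26.2) = 111560.40 BTU/hr

111560.40 BTU/hr


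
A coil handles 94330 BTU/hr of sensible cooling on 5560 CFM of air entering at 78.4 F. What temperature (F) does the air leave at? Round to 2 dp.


dT = 94330/(1.08*5560) = 15.7091
T_leave = 78.4 - 15.7091 = 62.69 F

62.69 F


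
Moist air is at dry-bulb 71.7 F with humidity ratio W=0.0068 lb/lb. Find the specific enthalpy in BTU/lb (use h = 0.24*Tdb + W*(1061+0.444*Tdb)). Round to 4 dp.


h = 0.24*71.7 + 0.0068*(1061+0.444*71.7) = 24.6393 BTU/lb

24.6393 BTU/lb


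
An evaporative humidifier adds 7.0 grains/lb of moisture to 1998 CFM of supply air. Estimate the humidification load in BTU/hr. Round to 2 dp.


Q = 0.68 * 1998 * 7.0 = 9510.48 BTU/hr

9510.48 BTU/hr


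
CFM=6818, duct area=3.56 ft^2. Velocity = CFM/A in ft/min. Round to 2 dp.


V = 6818 / 3.56 = 1915.17 ft/min

1915.17 ft/min


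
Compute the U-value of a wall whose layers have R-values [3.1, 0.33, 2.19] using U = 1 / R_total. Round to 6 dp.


R_total = 3.1 + 0.33 + 2.19 = 5.62
U = 1/5.62 = 0.177936

0.177936


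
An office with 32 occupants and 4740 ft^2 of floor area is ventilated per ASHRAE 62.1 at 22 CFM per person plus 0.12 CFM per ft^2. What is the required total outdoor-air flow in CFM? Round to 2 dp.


Total = 32*22 + 4740*0.12 = 1272.80 CFM

1272.80 CFM


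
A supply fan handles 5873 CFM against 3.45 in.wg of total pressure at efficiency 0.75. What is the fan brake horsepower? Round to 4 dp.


BHP = 5873 * 3.45 / (6356 * 0.75) = 4.2504 hp

4.2504 hp


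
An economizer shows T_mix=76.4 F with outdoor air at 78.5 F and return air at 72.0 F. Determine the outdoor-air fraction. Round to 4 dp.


frac = (76.4 - 72.0) / (78.5 - 72.0) = 0.6769

0.6769


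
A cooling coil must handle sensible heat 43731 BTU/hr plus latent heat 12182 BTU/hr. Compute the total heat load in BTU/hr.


Qt = 43731 + 12182 = 55913 BTU/hr

55913 BTU/hr


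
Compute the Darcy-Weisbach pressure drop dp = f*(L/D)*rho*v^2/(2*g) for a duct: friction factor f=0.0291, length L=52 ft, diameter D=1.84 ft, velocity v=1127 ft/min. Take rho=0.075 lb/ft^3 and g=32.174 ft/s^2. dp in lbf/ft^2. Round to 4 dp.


v_fps = 1127/60 = 18.7833 ft/s
dp = 0.0291*(52/1.84)*0.075*18.7833^2/(2*32.174) = 0.3382 lbf/ft^2

0.3382 lbf/ft^2


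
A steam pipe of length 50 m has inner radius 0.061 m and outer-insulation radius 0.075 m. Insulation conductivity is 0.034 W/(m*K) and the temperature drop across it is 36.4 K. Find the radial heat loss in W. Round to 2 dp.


Q = 2*pi*0.034*50*36.4/ln(0.075/0.061) = 1881.78 W

1881.78 W


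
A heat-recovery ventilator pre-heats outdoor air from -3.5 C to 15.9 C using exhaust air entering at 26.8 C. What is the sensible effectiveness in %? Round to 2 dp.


eff = (15.9-(-3.5))/(26.8-(-3.5))*100 = 64.03 %

64.03 %


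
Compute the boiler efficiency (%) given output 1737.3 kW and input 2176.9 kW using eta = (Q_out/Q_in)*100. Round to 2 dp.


eta = (1737.3/2176.9)*100 = 79.81 %

79.81 %


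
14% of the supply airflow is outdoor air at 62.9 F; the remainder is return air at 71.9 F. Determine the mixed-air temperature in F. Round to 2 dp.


T_mix = 0.14*62.9 + 0.86*71.9 = 70.64 F

70.64 F


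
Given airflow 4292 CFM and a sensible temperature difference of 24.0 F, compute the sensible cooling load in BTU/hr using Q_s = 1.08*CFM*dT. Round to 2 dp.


Q = 1.08 * 4292 * 24.0 = 111248.64 BTU/hr

111248.64 BTU/hr


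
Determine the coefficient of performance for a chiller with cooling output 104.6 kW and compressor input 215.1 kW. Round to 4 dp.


COP = 104.6 / 215.1 = 0.4863

0.4863


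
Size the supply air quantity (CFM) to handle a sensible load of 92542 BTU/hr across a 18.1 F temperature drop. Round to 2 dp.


CFM = 92542 / (1.08 * 18.1) = 4734.09

4734.09 CFM


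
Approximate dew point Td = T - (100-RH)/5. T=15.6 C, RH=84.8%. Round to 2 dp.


Td = 15.6 - (100-84.8)/5 = 12.56 C

12.56 C


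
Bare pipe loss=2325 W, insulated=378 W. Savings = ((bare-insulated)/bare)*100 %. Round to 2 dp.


Savings = ((2325-378)/2325)*100 = 83.74 %

83.74 %


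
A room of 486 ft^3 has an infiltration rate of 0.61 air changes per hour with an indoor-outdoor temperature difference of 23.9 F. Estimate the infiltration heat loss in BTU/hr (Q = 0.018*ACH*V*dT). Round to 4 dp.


Q = 0.018 * 0.61 * 486 * 23.9 = 127.5371 BTU/hr

127.5371 BTU/hr


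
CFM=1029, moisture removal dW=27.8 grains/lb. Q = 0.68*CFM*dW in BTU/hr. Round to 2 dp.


Q = 0.68 * 1029 * 27.8 = 19452.22 BTU/hr

19452.22 BTU/hr


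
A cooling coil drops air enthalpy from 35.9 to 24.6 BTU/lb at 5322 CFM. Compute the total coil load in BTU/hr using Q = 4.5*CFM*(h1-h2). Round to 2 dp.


Q = 4.5 * 5322 * (35.9 - 24.6) = 270623.70 BTU/hr

270623.70 BTU/hr


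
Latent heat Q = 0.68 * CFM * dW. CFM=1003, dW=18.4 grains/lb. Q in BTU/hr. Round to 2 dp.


Q = 0.68 * 1003 * 18.4 = 12549.54 BTU/hr

12549.54 BTU/hr


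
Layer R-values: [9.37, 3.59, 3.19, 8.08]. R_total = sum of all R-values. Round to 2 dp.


R_total = 9.37 + 3.59 + 3.19 + 8.08 = 24.23

24.23


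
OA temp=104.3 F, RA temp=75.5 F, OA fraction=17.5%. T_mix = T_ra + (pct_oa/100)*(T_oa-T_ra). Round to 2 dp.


T_mix = 75.5 + (17.5/100)*(104.3-75.5) = 80.54 F

80.54 F


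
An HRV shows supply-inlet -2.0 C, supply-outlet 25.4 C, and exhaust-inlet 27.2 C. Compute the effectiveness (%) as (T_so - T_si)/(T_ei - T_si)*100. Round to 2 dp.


eff = (25.4-(-2.0))/(27.2-(-2.0))*100 = 93.84 %

93.84 %


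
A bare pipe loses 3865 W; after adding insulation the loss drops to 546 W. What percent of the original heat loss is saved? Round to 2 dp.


Savings = ((3865-546)/3865)*100 = 85.87 %

85.87 %


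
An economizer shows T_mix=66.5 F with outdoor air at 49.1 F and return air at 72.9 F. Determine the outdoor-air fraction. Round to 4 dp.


frac = (66.5 - 72.9) / (49.1 - 72.9) = 0.2689

0.2689


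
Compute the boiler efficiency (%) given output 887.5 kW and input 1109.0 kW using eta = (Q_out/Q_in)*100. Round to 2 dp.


eta = (887.5/1109.0)*100 = 80.03 %

80.03 %


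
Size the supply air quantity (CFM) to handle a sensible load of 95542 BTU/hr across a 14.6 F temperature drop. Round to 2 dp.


CFM = 95542 / (1.08 * 14.6) = 6059.23

6059.23 CFM


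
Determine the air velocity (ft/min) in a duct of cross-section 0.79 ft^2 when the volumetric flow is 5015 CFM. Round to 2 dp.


V = 5015 / 0.79 = 6348.10 ft/min

6348.10 ft/min


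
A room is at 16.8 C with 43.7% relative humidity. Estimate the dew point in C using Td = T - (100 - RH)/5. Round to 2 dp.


Td = 16.8 - (100-43.7)/5 = 5.54 C

5.54 C


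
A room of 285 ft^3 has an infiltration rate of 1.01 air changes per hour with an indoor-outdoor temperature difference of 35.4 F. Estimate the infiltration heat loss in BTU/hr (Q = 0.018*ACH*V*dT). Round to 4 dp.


Q = 0.018 * 1.01 * 285 * 35.4 = 183.4180 BTU/hr

183.4180 BTU/hr


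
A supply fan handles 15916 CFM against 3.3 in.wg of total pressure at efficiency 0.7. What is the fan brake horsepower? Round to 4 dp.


BHP = 15916 * 3.3 / (6356 * 0.7) = 11.8050 hp

11.8050 hp


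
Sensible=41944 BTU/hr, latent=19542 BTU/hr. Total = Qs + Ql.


Qt = 41944 + 19542 = 61486 BTU/hr

61486 BTU/hr


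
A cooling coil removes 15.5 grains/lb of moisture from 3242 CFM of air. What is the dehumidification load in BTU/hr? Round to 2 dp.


Q = 0.68 * 3242 * 15.5 = 34170.68 BTU/hr

34170.68 BTU/hr


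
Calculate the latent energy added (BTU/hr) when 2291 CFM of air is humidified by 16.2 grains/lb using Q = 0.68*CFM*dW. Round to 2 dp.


Q = 0.68 * 2291 * 16.2 = 25237.66 BTU/hr

25237.66 BTU/hr


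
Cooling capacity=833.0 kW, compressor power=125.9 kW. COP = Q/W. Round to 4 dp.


COP = 833.0 / 125.9 = 6.6164

6.6164


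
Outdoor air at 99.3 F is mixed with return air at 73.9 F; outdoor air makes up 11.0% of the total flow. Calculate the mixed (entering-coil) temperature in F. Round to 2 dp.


T_mix = 73.9 + (11.0/100)*(99.3-73.9) = 76.69 F

76.69 F


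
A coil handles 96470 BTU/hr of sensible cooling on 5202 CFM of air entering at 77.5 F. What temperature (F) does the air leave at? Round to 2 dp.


dT = 96470/(1.08*5202) = 17.1711
T_leave = 77.5 - 17.1711 = 60.33 F

60.33 F


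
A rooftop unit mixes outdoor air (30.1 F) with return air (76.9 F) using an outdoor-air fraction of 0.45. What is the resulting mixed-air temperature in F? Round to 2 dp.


T_mix = 0.45*30.1 + 0.55*76.9 = 55.84 F

55.84 F


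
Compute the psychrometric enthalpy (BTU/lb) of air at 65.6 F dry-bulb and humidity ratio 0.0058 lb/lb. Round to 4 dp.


h = 0.24*65.6 + 0.0058*(1061+0.444*65.6) = 22.0667 BTU/lb

22.0667 BTU/lb


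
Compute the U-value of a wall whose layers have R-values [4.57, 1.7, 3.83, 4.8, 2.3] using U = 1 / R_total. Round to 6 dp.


R_total = 4.57 + 1.7 + 3.83 + 4.8 + 2.3 = 17.20
U = 1/17.20 = 0.058140

0.058140


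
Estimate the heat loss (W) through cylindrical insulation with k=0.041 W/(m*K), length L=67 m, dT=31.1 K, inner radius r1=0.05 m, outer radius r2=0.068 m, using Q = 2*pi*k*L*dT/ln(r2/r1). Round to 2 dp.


Q = 2*pi*0.041*67*31.1/ln(0.068/0.05) = 1745.72 W

1745.72 W


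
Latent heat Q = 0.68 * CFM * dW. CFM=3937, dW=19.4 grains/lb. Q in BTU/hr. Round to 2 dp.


Q = 0.68 * 3937 * 19.4 = 51936.90 BTU/hr

51936.90 BTU/hr


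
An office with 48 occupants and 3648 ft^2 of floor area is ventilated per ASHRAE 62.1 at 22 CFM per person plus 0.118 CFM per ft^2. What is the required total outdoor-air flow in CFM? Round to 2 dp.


Total = 48*22 + 3648*0.118 = 1486.46 CFM

1486.46 CFM


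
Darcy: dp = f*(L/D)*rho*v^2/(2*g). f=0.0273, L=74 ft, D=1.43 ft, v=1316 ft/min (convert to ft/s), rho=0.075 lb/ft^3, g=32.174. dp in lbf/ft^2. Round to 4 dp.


v_fps = 1316/60 = 21.9333 ft/s
dp = 0.0273*(74/1.43)*0.075*21.9333^2/(2*32.174) = 0.7921 lbf/ft^2

0.7921 lbf/ft^2


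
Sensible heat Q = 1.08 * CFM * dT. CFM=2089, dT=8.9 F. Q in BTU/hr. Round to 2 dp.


Q = 1.08 * 2089 * 8.9 = 20079.47 BTU/hr

20079.47 BTU/hr


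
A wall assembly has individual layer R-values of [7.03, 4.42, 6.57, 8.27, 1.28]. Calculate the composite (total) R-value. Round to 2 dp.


R_total = 7.03 + 4.42 + 6.57 + 8.27 + 1.28 = 27.57

27.57


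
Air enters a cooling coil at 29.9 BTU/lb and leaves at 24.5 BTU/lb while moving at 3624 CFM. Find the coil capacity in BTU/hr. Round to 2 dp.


Q = 4.5 * 3624 * (29.9 - 24.5) = 88063.20 BTU/hr

88063.20 BTU/hr


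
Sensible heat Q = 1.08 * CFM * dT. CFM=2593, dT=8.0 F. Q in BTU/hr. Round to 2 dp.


Q = 1.08 * 2593 * 8.0 = 22403.52 BTU/hr

22403.52 BTU/hr


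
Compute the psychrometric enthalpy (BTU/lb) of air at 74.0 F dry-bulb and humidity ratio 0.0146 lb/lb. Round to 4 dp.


h = 0.24*74.0 + 0.0146*(1061+0.444*74.0) = 33.7303 BTU/lb

33.7303 BTU/lb


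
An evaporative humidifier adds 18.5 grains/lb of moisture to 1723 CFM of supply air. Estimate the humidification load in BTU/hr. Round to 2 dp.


Q = 0.68 * 1723 * 18.5 = 21675.34 BTU/hr

21675.34 BTU/hr


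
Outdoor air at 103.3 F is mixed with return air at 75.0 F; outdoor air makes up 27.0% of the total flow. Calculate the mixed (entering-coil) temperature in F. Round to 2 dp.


T_mix = 75.0 + (27.0/100)*(103.3-75.0) = 82.64 F

82.64 F


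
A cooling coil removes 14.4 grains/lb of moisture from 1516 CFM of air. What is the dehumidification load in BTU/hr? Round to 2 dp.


Q = 0.68 * 1516 * 14.4 = 14844.67 BTU/hr

14844.67 BTU/hr


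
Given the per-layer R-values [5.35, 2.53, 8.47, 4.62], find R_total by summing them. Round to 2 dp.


R_total = 5.35 + 2.53 + 8.47 + 4.62 = 20.97

20.97


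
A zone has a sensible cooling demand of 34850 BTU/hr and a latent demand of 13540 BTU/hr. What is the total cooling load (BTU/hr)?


Qt = 34850 + 13540 = 48390 BTU/hr

48390 BTU/hr


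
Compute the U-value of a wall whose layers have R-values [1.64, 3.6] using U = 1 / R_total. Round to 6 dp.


R_total = 1.64 + 3.6 = 5.24
U = 1/5.24 = 0.190840

0.190840


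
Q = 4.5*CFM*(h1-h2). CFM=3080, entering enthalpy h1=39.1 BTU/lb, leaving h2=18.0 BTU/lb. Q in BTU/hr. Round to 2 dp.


Q = 4.5 * 3080 * (39.1 - 18.0) = 292446.00 BTU/hr

292446.00 BTU/hr


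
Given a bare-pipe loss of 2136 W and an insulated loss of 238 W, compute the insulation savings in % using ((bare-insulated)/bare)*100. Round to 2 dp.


Savings = ((2136-238)/2136)*100 = 88.86 %

88.86 %


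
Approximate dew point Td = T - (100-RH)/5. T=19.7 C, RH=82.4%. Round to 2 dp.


Td = 19.7 - (100-82.4)/5 = 16.18 C

16.18 C


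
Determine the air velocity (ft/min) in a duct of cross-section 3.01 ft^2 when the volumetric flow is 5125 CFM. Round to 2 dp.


V = 5125 / 3.01 = 1702.66 ft/min

1702.66 ft/min


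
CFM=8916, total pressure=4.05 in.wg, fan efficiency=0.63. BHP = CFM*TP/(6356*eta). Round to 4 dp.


BHP = 8916 * 4.05 / (6356 * 0.63) = 9.0178 hp

9.0178 hp


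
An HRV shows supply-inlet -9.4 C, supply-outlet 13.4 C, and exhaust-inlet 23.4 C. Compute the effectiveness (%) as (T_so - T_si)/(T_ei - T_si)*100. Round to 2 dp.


eff = (13.4-(-9.4))/(23.4-(-9.4))*100 = 69.51 %

69.51 %


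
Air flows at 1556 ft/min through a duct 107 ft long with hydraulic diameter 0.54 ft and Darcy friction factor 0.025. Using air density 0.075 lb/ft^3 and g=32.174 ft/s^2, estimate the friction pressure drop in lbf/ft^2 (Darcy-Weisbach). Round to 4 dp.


v_fps = 1556/60 = 25.9333 ft/s
dp = 0.025*(107/0.54)*0.075*25.9333^2/(2*32.174) = 3.8830 lbf/ft^2

3.8830 lbf/ft^2


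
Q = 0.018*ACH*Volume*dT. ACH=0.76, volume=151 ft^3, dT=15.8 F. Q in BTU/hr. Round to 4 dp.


Q = 0.018 * 0.76 * 151 * 15.8 = 32.6377 BTU/hr

32.6377 BTU/hr


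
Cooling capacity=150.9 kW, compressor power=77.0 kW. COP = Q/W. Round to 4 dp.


COP = 150.9 / 77.0 = 1.9597

1.9597


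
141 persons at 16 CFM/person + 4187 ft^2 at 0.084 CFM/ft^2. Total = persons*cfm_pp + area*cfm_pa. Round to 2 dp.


Total = 141*16 + 4187*0.084 = 2607.71 CFM

2607.71 CFM


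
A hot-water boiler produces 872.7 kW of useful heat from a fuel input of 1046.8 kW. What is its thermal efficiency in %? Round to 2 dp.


eta = (872.7/1046.8)*100 = 83.37 %

83.37 %


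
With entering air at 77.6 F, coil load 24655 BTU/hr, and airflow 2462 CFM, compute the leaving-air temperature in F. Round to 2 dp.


dT = 24655/(1.08*2462) = 9.2724
T_leave = 77.6 - 9.2724 = 68.33 F

68.33 F


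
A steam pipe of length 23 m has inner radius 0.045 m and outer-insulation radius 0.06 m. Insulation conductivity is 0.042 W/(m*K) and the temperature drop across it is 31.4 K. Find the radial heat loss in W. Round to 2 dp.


Q = 2*pi*0.042*23*31.4/ln(0.06/0.045) = 662.48 W

662.48 W


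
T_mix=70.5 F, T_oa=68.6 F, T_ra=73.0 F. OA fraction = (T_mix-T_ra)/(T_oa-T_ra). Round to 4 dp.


frac = (70.5 - 73.0) / (68.6 - 73.0) = 0.5682

0.5682


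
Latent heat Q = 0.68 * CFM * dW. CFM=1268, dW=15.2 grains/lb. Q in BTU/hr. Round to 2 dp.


Q = 0.68 * 1268 * 15.2 = 13106.05 BTU/hr

13106.05 BTU/hr


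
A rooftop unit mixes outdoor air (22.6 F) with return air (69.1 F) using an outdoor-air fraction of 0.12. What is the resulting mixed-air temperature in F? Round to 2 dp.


T_mix = 0.12*22.6 + 0.88*69.1 = 63.52 F

63.52 F


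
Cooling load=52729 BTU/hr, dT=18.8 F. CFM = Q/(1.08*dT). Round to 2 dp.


CFM = 52729 / (1.08 * 18.8) = 2596.98

2596.98 CFM


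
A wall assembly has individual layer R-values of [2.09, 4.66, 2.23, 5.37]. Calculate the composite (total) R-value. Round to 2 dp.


R_total = 2.09 + 4.66 + 2.23 + 5.37 = 14.35

14.35


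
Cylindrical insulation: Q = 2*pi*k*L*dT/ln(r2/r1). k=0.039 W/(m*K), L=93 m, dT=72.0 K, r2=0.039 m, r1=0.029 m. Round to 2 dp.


Q = 2*pi*0.039*93*72.0/ln(0.039/0.029) = 5538.32 W

5538.32 W


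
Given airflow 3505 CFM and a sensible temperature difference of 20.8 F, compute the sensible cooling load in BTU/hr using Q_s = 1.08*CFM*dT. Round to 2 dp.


Q = 1.08 * 3505 * 20.8 = 78736.32 BTU/hr

78736.32 BTU/hr


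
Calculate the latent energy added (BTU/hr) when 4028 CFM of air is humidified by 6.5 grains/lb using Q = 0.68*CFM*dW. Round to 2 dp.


Q = 0.68 * 4028 * 6.5 = 17803.76 BTU/hr

17803.76 BTU/hr


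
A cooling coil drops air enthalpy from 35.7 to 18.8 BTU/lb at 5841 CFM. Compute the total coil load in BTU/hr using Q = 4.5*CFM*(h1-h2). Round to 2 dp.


Q = 4.5 * 5841 * (35.7 - 18.8) = 444208.05 BTU/hr

444208.05 BTU/hr


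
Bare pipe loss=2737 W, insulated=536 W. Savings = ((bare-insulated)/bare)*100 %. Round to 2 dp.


Savings = ((2737-536)/2737)*100 = 80.42 %

80.42 %


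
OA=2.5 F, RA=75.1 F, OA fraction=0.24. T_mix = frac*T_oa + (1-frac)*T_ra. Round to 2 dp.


T_mix = 0.24*2.5 + 0.76*75.1 = 57.68 F

57.68 F


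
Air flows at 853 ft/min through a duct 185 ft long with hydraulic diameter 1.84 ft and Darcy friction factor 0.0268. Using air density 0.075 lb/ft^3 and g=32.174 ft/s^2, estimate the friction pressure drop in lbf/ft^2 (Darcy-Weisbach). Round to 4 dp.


v_fps = 853/60 = 14.2167 ft/s
dp = 0.0268*(185/1.84)*0.075*14.2167^2/(2*32.174) = 0.6348 lbf/ft^2

0.6348 lbf/ft^2


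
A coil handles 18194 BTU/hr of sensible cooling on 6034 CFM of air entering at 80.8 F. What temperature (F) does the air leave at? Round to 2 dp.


dT = 18194/(1.08*6034) = 2.7919
T_leave = 80.8 - 2.7919 = 78.01 F

78.01 F


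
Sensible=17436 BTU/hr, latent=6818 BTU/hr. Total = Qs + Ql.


Qt = 17436 + 6818 = 24254 BTU/hr

24254 BTU/hr


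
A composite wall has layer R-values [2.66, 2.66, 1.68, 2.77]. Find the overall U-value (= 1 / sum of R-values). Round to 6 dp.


R_total = 2.66 + 2.66 + 1.68 + 2.77 = 9.77
U = 1/9.77 = 0.102354

0.102354


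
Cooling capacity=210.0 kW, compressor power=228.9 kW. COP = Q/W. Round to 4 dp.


COP = 210.0 / 228.9 = 0.9174

0.9174


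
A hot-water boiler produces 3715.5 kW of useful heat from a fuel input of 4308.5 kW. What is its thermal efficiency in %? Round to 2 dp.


eta = (3715.5/4308.5)*100 = 86.24 %

86.24 %


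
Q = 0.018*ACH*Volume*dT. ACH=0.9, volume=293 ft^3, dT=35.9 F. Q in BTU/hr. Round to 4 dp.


Q = 0.018 * 0.9 * 293 * 35.9 = 170.4029 BTU/hr

170.4029 BTU/hr


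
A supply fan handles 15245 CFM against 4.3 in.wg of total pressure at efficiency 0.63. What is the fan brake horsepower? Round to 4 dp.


BHP = 15245 * 4.3 / (6356 * 0.63) = 16.3709 hp

16.3709 hp


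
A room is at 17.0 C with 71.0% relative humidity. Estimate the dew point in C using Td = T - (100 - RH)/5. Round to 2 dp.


Td = 17.0 - (100-71.0)/5 = 11.20 C

11.20 C


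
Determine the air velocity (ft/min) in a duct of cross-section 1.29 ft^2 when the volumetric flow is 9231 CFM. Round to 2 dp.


V = 9231 / 1.29 = 7155.81 ft/min

7155.81 ft/min


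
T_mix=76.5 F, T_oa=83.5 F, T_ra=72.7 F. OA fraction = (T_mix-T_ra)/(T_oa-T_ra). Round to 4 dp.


frac = (76.5 - 72.7) / (83.5 - 72.7) = 0.3519

0.3519


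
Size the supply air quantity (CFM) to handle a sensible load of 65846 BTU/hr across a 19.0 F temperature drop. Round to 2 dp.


CFM = 65846 / (1.08 * 19.0) = 3208.87

3208.87 CFM


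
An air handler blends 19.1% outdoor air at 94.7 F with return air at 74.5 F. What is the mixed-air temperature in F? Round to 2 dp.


T_mix = 74.5 + (19.1/100)*(94.7-74.5) = 78.36 F

78.36 F


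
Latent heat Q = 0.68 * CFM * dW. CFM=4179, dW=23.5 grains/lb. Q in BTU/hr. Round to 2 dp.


Q = 0.68 * 4179 * 23.5 = 66780.42 BTU/hr

66780.42 BTU/hr


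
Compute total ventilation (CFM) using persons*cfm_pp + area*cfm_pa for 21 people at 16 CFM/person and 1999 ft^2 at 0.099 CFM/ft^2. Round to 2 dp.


Total = 21*16 + 1999*0.099 = 533.90 CFM

533.90 CFM
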